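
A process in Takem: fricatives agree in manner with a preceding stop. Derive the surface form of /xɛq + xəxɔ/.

[xɛqkəxɔ]

The rule targets /x/ (voiceless velar fricative), which sits after the trigger /q/ (stop).
The voiceless velar stop is [k], so /x/ → [k].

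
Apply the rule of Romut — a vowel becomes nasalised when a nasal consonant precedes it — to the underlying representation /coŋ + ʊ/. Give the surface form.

The vowel /ʊ/ is adjacent to the preceding nasal /ŋ/, so it acquires [+nasal] and surfaces as [ʊ̃].

[coŋʊ̃]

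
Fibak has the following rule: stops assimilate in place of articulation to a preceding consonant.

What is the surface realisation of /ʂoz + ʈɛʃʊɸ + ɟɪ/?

[ʂoztɛʃʊɸbɪ]

The rule targets /ʈ/ (voiceless retroflex stop), which sits after the trigger /z/ (alveolar).
The voiceless alveolar stop is [t], so /ʈ/ → [t].
At the second juncture, /ɟ/ likewise becomes [b] adjacent to /ɸ/.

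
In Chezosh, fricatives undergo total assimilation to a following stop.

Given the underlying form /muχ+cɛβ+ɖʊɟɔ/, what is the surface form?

[muccɛɖɖʊɟɔ]

/χ/ is the segment targeted by the rule; it sits immediately before /c/, so it assimilates completely and surfaces as [c].
The same rule applies at the second boundary: /β/ → [ɖ] next to /ɖ/.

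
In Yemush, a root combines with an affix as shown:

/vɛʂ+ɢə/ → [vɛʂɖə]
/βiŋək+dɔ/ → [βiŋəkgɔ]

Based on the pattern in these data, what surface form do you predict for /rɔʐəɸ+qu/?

[rɔʐəɸpu]

The data show progressive place assimilation: /ɢ/ → [ɖ] after /ʂ/; /d/ → [g] after /k/. In each pair only place changes, matching the preceding consonant, while manner and voice stay constant.
/q/ is a voiceless uvular stop. The preceding trigger /ɸ/ is bilabial, so /q/ must become bilabial as well.
The voiceless bilabial stop is [p], so /q/ → [p].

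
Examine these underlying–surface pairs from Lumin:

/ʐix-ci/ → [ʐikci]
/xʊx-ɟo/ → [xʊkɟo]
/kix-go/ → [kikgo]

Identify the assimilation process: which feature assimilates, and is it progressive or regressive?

Comparing underlying and surface forms, /x/ → [k] is the alternation; the neighbouring /c/ is constant.
The change fricative → stop matches the manner of the following /c/, identifying this as manner assimilation.
Place and voice are unchanged, so the assimilation is partial, not total.
The same holds elsewhere in the data: /x/ → [k] before /ɟ/ (fricative → stop, matching a stop); /x/ → [k] before /g/ (fricative → stop, matching a stop) — only manner changes, and always toward the following segment.
Since the segment that changes precedes the conditioning segment, the assimilation is regressive.

regressive manner assimilation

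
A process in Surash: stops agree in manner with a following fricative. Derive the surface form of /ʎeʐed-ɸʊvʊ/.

/d/ is a voiced alveolar stop. The following trigger /ɸ/ is a fricative, so /d/ must become a fricative as well.
A voiced alveolar fricative is [z], so the surface segment is [z].

[ʎeʐezɸʊvʊ]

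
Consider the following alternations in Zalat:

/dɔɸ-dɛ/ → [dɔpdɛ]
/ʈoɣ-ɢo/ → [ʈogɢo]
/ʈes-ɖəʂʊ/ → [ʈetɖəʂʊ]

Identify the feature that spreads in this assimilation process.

Underlying /ɸ/ is realised as [p] next to /d/; /d/ itself does not change.
The change fricative → stop matches the manner of the following /d/, identifying this as manner assimilation.
The other alternating forms pattern the same way: /ɣ/ → [g] before /ɢ/ (fricative → stop, matching a stop); /s/ → [t] before /ɖ/ (fricative → stop, matching a stop) — only manner changes, and always toward the following segment.

manner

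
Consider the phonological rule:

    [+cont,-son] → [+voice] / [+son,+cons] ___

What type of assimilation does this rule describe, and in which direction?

The structural change is [+voice], and the conditioning segment [+son,+cons] (a sonorant consonant) is itself voiced, so the target comes to share the voicing of its neighbour — voicing assimilation.
Since the environment is written before the underscore, the trigger precedes the target; the direction is progressive.

progressive voicing assimilation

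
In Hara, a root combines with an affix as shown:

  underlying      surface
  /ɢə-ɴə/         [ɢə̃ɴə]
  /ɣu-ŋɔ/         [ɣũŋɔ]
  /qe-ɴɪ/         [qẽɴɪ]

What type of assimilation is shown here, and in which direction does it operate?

The vowel /ə/ surfaces as nasalised [ə̃] next to the following nasal /ɴ/ — it has acquired the [+nasal] feature of its neighbour.
The other forms show the same pattern: /u/ → [ũ] before /ŋ/; /e/ → [ẽ] before /ɴ/ — each time a vowel is nasalised next to a following nasal.
Because the conditioning nasal is to the right of the vowel that changes, the process is regressive (anticipatory).

regressive nasality assimilation (vowel nasalisation)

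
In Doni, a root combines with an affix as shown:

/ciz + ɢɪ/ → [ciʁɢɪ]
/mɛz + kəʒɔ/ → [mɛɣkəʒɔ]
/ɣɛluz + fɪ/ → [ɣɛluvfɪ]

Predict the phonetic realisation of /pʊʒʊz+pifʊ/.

The data show regressive place assimilation: /z/ → [ʁ] before /ɢ/; /z/ → [ɣ] before /k/; /z/ → [v] before /f/. In each pair only place changes, matching the following consonant, while manner and voice stay constant.
The rule targets /z/ (voiced alveolar fricative), which sits before the trigger /p/ (bilabial).
Changing only its place to bilabial gives [β] — the voiced bilabial fricative.

[pʊʒʊβpifʊ]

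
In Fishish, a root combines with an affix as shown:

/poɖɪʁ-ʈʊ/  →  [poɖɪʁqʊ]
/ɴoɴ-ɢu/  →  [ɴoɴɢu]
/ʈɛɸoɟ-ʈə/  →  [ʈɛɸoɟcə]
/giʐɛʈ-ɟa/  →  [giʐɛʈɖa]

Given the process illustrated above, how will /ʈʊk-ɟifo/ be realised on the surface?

[ʈʊkgifo]

The data show progressive place assimilation: /ʈ/ → [q] after /ʁ/; /ʈ/ → [c] after /ɟ/; /ɟ/ → [ɖ] after /ʈ/. In each pair only place changes, matching the preceding consonant, while manner and voice stay constant.
No alternation appears in [ɴoɴɢu]: there the adjacent consonants already agree in place (/ɢ/ and /ɴ/ are both uvular), so this form is consistent with the same rule.
The rule targets /ɟ/ (voiced palatal stop), which sits after the trigger /k/ (velar).
The voiced velar stop is [g], so /ɟ/ → [g].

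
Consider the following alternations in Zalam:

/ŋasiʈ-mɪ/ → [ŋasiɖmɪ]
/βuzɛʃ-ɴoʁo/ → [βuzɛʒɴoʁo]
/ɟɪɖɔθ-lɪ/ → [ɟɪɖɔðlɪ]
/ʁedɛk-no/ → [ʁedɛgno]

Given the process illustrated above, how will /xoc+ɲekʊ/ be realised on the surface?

The data show regressive voicing assimilation: /ʈ/ → [ɖ] before /m/; /ʃ/ → [ʒ] before /ɴ/; /θ/ → [ð] before /l/; /k/ → [g] before /n/. In each pair only voicing changes, matching the following consonant, while place and manner stay constant.
The rule targets /c/ (voiceless palatal stop), which sits before the trigger /ɲ/ (voiced).
Changing only its voicing to voiced gives [ɟ] — the voiced palatal stop.

[xoɟɲekʊ]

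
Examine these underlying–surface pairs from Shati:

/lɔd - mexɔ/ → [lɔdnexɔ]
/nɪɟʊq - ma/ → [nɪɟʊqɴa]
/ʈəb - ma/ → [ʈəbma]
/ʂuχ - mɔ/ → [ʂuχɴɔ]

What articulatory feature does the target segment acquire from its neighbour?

The segment that alternates is /m/, which surfaces as [n] when adjacent to /d/.
The change bilabial → alveolar matches the place of the preceding /d/, identifying this as place assimilation.
The same holds elsewhere in the data: /m/ → [ɴ] after /q/ (bilabial → uvular, matching uvular); /m/ → [ɴ] after /χ/ (bilabial → uvular, matching uvular) — only place changes, and always toward the preceding segment.
Nothing changes in [ʈəbma]: there the adjacent consonants already agree in place (/m/ and /b/ are both bilabial), so this form is consistent with the same rule.

place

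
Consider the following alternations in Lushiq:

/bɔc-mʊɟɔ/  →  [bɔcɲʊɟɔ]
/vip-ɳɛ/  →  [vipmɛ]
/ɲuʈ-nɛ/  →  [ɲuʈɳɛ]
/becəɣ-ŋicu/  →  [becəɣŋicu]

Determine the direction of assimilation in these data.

progressive

The segment that alternates is /m/, which surfaces as [ɲ] when adjacent to /c/.
/m/ is bilabial while /c/ is palatal; the output [ɲ] is palatal, matching the trigger — so the feature that spreads is place.
Checking the remaining alternations: /ɳ/ → [m] after /p/ (retroflex → bilabial, matching bilabial); /n/ → [ɳ] after /ʈ/ (alveolar → retroflex, matching retroflex) — only place changes, and always toward the preceding segment.
Nothing changes in [becəɣŋicu]: there the adjacent consonants already agree in place (/ŋ/ and /ɣ/ are both velar), so this form is consistent with the same rule.
The trigger is the preceding segment, so the direction is progressive (perseverative).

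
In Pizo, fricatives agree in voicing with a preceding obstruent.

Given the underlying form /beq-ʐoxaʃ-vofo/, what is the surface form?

/ʐ/ is a voiced retroflex fricative. The preceding trigger /q/ is voiceless, so /ʐ/ must become voiceless as well.
Changing only its voicing to voiceless gives [ʂ] — the voiceless retroflex fricative.
The same rule applies at the second boundary: /v/ → [f] next to /ʃ/.

[beqʂoxaʃfofo]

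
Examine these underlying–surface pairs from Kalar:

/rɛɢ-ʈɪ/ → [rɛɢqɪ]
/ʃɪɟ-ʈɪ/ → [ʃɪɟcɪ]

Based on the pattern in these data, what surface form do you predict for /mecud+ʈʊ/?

The data show progressive place assimilation: /ʈ/ → [q] after /ɢ/; /ʈ/ → [c] after /ɟ/. In each pair only place changes, matching the preceding consonant, while manner and voice stay constant.
/ʈ/ is a voiceless retroflex stop. The preceding trigger /d/ is alveolar, so /ʈ/ must become alveolar as well.
The voiceless alveolar stop is [t], so /ʈ/ → [t].

[mecudtʊ]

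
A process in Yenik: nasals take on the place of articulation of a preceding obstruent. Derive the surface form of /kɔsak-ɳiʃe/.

/ɳ/ is a voiced retroflex nasal. The preceding trigger /k/ is velar, so /ɳ/ must become velar as well.
The voiced velar nasal is [ŋ], so /ɳ/ → [ŋ].

[kɔsakŋiʃe]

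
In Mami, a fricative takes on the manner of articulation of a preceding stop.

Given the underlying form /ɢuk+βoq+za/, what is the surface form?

[ɢukboqda]

The rule targets /β/ (voiced bilabial fricative), which sits after the trigger /k/ (stop).
A voiced bilabial stop is [b], so the surface segment is [b].
At the second juncture, /z/ likewise becomes [d] adjacent to /q/.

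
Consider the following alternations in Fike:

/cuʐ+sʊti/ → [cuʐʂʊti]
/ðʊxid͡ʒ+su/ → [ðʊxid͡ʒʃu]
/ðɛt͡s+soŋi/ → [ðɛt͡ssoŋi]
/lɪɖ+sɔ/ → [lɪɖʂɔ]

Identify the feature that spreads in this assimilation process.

place

Underlying /s/ is realised as [ʂ] next to /ʐ/; /ʐ/ itself does not change.
The change alveolar → retroflex matches the place of the preceding /ʐ/, identifying this as place assimilation.
The other alternating forms pattern the same way: /s/ → [ʃ] after /d͡ʒ/ (alveolar → postalveolar, matching postalveolar); /s/ → [ʂ] after /ɖ/ (alveolar → retroflex, matching retroflex) — only place changes, and always toward the preceding segment.
Nothing changes in [ðɛt͡ssoŋi]: there the adjacent consonants already agree in place (/s/ and /t͡s/ are both alveolar), so this form is consistent with the same rule.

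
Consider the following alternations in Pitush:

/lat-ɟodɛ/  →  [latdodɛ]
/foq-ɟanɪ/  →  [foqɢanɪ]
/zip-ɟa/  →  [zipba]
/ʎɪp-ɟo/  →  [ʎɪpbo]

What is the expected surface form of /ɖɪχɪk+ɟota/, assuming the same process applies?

The data show progressive place assimilation: /ɟ/ → [d] after /t/; /ɟ/ → [ɢ] after /q/; /ɟ/ → [b] after /p/. In each pair only place changes, matching the preceding consonant, while manner and voice stay constant.
/ɟ/ is a voiced palatal stop. The preceding trigger /k/ is velar, so /ɟ/ must become velar as well.
A voiced velar stop is [g], so the surface segment is [g].

[ɖɪχɪkgota]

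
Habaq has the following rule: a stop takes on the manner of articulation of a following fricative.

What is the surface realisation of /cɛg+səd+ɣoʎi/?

The rule targets /g/ (voiced velar stop), which sits before the trigger /s/ (fricative).
A voiced velar fricative is [ɣ], so the surface segment is [ɣ].
The same rule applies at the second boundary: /d/ → [z] next to /ɣ/.

[cɛɣsəzɣoʎi]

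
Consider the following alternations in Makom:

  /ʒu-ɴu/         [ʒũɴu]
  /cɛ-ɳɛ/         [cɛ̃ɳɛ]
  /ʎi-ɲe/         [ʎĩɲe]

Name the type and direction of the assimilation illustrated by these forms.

regressive nasality assimilation (vowel nasalisation)

The vowel /u/ surfaces as nasalised [ũ] next to the following nasal /ɴ/ — it has acquired the [+nasal] feature of its neighbour.
Likewise in the remaining data: /ɛ/ → [ɛ̃] before /ɳ/; /i/ → [ĩ] before /ɲ/ — each time a vowel is nasalised next to a following nasal.
Because the conditioning nasal is to the right of the vowel that changes, the process is regressive (anticipatory).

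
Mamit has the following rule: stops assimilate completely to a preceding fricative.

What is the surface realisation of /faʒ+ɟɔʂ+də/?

[faʒʒɔʂʂə]

/ɟ/ is the segment targeted by the rule; it sits immediately after /ʒ/, so it assimilates completely and surfaces as [ʒ].
At the second juncture, /d/ likewise becomes [ʂ] adjacent to /ʂ/.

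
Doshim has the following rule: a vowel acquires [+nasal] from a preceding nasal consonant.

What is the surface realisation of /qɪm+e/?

/e/ sits next to the nasal /m/ and is therefore nasalised to [ẽ].

[qɪmẽ]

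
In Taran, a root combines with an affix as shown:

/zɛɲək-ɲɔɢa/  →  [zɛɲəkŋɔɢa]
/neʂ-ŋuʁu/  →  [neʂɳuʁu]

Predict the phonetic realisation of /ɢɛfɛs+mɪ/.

The data show progressive place assimilation: /ɲ/ → [ŋ] after /k/; /ŋ/ → [ɳ] after /ʂ/. In each pair only place changes, matching the preceding consonant, while manner and voice stay constant.
The rule targets /m/ (voiced bilabial nasal), which sits after the trigger /s/ (alveolar).
A voiced alveolar nasal is [n], so the surface segment is [n].

[ɢɛfɛsnɪ]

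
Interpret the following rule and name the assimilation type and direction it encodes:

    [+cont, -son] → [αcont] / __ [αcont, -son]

regressive manner assimilation

The shared variable α links the value of [cont] on the target to that of the neighbouring obstruent. [cont] distinguishes stops from fricatives — a manner-of-articulation feature — so this is manner assimilation.
Since the environment is written after the underscore, the trigger follows the target; the direction is regressive.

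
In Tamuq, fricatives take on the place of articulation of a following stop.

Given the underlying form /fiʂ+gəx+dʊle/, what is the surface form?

The rule targets /ʂ/ (voiceless retroflex fricative), which sits before the trigger /g/ (velar).
The voiceless velar fricative is [x], so /ʂ/ → [x].
At the second juncture, /x/ likewise becomes [s] adjacent to /d/.

[fixgəsdʊle]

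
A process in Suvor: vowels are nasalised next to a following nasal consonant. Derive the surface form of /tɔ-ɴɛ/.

/ɔ/ sits next to the nasal /ɴ/ and is therefore nasalised to [ɔ̃].

[tɔ̃ɴɛ]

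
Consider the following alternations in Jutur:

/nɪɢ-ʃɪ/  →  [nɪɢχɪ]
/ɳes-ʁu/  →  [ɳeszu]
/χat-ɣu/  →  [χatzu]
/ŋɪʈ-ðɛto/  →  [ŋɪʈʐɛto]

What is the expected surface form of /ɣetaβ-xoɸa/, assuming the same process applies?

[ɣetaβɸoɸa]

The data show progressive place assimilation: /ʃ/ → [χ] after /ɢ/; /ʁ/ → [z] after /s/; /ɣ/ → [z] after /t/; /ð/ → [ʐ] after /ʈ/. In each pair only place changes, matching the preceding consonant, while manner and voice stay constant.
/x/ is a voiceless velar fricative. The preceding trigger /β/ is bilabial, so /x/ must become bilabial as well.
A voiceless bilabial fricative is [ɸ], so the surface segment is [ɸ].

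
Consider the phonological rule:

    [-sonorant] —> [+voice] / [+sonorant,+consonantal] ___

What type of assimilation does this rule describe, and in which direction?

progressive voicing assimilation

The structural change is [+voice], and the conditioning segment [+sonorant,+consonantal] (a sonorant consonant) is itself voiced, so the target comes to share the voicing of its neighbour — voicing assimilation.
Since the environment is written before the underscore, the trigger precedes the target; the direction is progressive.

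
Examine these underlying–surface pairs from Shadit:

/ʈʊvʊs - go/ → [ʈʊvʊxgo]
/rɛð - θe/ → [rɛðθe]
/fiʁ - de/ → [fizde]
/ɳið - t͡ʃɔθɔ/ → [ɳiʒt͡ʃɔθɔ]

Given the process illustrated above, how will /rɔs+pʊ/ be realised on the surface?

[rɔɸpʊ]

The data show regressive place assimilation: /s/ → [x] before /g/; /ʁ/ → [z] before /d/; /ð/ → [ʒ] before /t͡ʃ/. In each pair only place changes, matching the following consonant, while manner and voice stay constant.
Nothing changes in [rɛðθe]: there the adjacent consonants already agree in place (/ð/ and /θ/ are both dental), so this form is consistent with the same rule.
/s/ is a voiceless alveolar fricative. The following trigger /p/ is bilabial, so /s/ must become bilabial as well.
Changing only its place to bilabial gives [ɸ] — the voiceless bilabial fricative.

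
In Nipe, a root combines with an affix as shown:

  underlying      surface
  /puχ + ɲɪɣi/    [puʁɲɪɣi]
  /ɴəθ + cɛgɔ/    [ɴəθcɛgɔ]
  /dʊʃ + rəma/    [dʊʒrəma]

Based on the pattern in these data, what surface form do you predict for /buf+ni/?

[buvni]

The data show regressive voicing assimilation: /χ/ → [ʁ] before /ɲ/; /ʃ/ → [ʒ] before /r/. In each pair only voicing changes, matching the following consonant, while place and manner stay constant.
No alternation appears in [ɴəθcɛgɔ]: there the adjacent consonants already agree in voicing (/θ/ and /c/ are both voiceless), so this form is consistent with the same rule.
The rule targets /f/ (voiceless labiodental fricative), which sits before the trigger /n/ (voiced).
A voiced labiodental fricative is [v], so the surface segment is [v].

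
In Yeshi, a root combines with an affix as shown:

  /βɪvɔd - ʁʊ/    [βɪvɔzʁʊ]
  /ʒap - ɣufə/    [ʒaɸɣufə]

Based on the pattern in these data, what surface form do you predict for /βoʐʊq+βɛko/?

[βoʐʊχβɛko]

The data show regressive manner assimilation: /d/ → [z] before /ʁ/; /p/ → [ɸ] before /ɣ/. In each pair only manner changes, matching the following consonant, while place and voice stay constant.
The rule targets /q/ (voiceless uvular stop), which sits before the trigger /β/ (fricative).
The voiceless uvular fricative is [χ], so /q/ → [χ].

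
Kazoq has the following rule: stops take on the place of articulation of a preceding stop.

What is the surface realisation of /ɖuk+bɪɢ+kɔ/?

[ɖukgɪɢqɔ]

The rule targets /b/ (voiced bilabial stop), which sits after the trigger /k/ (velar).
A voiced velar stop is [g], so the surface segment is [g].
At the second juncture, /k/ likewise becomes [q] adjacent to /ɢ/.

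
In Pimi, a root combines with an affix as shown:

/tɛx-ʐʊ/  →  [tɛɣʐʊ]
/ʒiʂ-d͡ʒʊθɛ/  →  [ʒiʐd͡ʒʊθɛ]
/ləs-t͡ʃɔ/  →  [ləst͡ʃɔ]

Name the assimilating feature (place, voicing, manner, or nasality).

voicing

Underlying /x/ is realised as [ɣ] next to /ʐ/; /ʐ/ itself does not change.
/x/ is voiceless while /ʐ/ is voiced; the output [ɣ] is voiced, matching the trigger — so the feature that spreads is voicing.
The same holds elsewhere in the data: /ʂ/ → [ʐ] before /d͡ʒ/ (voiceless → voiced, matching voiced) — only voicing changes, and always toward the following segment.
No alternation appears in [ləst͡ʃɔ]: there the adjacent consonants already agree in voicing (/s/ and /t͡ʃ/ are both voiceless), so this form is consistent with the same rule.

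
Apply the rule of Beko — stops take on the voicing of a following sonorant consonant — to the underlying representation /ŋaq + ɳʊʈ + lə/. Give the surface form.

[ŋaɢɳʊɖlə]

The rule targets /q/ (voiceless uvular stop), which sits before the trigger /ɳ/ (voiced).
A voiced uvular stop is [ɢ], so the surface segment is [ɢ].
At the second juncture, /ʈ/ likewise becomes [ɖ] adjacent to /l/.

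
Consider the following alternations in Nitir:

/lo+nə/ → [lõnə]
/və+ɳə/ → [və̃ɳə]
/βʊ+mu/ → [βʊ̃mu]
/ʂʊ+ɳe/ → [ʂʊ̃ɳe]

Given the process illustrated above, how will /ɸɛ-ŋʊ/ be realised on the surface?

[ɸɛ̃ŋʊ]

The data show regressive nasality assimilation (vowel nasalisation): /o/ → [õ] before /n/; /ə/ → [ə̃] before /ɳ/; /ʊ/ → [ʊ̃] before /m/; /ʊ/ → [ʊ̃] before /ɳ/ — a vowel is nasalised by an immediately following nasal consonant.
The vowel /ɛ/ is adjacent to the following nasal /ŋ/, so it acquires [+nasal] and surfaces as [ɛ̃].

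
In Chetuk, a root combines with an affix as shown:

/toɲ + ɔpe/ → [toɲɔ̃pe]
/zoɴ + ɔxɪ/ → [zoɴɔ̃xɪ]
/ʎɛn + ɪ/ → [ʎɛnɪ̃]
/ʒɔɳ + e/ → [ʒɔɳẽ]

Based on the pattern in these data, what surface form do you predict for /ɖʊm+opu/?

The data show progressive nasality assimilation (vowel nasalisation): /ɔ/ → [ɔ̃] after /ɲ/; /ɔ/ → [ɔ̃] after /ɴ/; /ɪ/ → [ɪ̃] after /n/; /e/ → [ẽ] after /ɳ/ — a vowel is nasalised by an immediately preceding nasal consonant.
/o/ sits next to the nasal /m/ and is therefore nasalised to [õ].

[ɖʊmõpu]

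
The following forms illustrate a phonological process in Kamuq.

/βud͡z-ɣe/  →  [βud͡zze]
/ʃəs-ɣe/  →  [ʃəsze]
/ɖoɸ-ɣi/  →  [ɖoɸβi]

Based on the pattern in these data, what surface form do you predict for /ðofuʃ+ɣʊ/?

The data show progressive place assimilation: /ɣ/ → [z] after /d͡z/; /ɣ/ → [z] after /s/; /ɣ/ → [β] after /ɸ/. In each pair only place changes, matching the preceding consonant, while manner and voice stay constant.
/ɣ/ is a voiced velar fricative. The preceding trigger /ʃ/ is postalveolar, so /ɣ/ must become postalveolar as well.
A voiced postalveolar fricative is [ʒ], so the surface segment is [ʒ].

[ðofuʃʒʊ]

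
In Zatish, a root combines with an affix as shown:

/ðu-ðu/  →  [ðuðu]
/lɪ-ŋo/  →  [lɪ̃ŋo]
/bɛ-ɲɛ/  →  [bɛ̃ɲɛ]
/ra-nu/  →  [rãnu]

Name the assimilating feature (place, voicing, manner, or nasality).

nasality

The vowel /ɪ/ surfaces as nasalised [ɪ̃] next to the following nasal /ŋ/ — it has acquired the [+nasal] feature of its neighbour.
The other forms show the same pattern: /ɛ/ → [ɛ̃] before /ɲ/; /a/ → [ã] before /n/ — each time a vowel is nasalised next to a following nasal.
No change occurs in [ðuðu] because the vowel at the boundary is adjacent to an oral consonant, not a nasal (/u/ next to /ð/).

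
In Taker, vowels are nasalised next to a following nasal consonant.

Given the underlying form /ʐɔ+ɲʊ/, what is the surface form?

/ɔ/ sits next to the nasal /ɲ/ and is therefore nasalised to [ɔ̃].

[ʐɔ̃ɲʊ]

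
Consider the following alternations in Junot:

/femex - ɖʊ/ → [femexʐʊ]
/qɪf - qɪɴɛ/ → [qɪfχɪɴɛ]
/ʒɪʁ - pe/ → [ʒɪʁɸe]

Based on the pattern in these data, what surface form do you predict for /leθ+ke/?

[leθxe]

The data show progressive manner assimilation: /ɖ/ → [ʐ] after /x/; /q/ → [χ] after /f/; /p/ → [ɸ] after /ʁ/. In each pair only manner changes, matching the preceding consonant, while place and voice stay constant.
The rule targets /k/ (voiceless velar stop), which sits after the trigger /θ/ (fricative).
Changing only its manner to fricative gives [x] — the voiceless velar fricative.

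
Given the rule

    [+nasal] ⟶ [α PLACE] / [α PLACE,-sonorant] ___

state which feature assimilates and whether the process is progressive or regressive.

progressive place assimilation

The rule copies the place features (abbreviated [PLACE]) from the environment onto the target, so the assimilating feature is place.
The conditioning segment sits to the left of the focus bar, meaning the trigger precedes the segment that changes — progressive assimilation.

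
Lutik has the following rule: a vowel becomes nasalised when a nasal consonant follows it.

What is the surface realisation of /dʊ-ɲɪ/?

The vowel /ʊ/ is adjacent to the following nasal /ɲ/, so it acquires [+nasal] and surfaces as [ʊ̃].

[dʊ̃ɲɪ]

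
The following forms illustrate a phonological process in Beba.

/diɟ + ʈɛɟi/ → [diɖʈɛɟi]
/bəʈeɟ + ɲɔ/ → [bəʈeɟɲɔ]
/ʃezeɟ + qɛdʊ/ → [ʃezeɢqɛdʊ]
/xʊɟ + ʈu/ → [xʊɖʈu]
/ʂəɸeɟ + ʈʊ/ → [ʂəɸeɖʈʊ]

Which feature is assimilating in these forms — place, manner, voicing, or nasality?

Comparing underlying and surface forms, /ɟ/ → [ɖ] is the alternation; the neighbouring /ʈ/ is constant.
The change palatal → retroflex matches the place of the following /ʈ/, identifying this as place assimilation.
Checking the remaining alternation: /ɟ/ → [ɢ] before /q/ (palatal → uvular, matching uvular) — only place changes, and always toward the following segment.
Nothing changes in [bəʈeɟɲɔ]: there the adjacent consonants already agree in place (/ɟ/ and /ɲ/ are both palatal), so this form is consistent with the same rule.

place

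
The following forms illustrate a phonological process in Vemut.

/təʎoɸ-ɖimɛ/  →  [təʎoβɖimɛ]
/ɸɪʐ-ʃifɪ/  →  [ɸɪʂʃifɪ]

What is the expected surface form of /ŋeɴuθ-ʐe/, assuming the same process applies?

[ŋeɴuðʐe]

The data show regressive voicing assimilation: /ɸ/ → [β] before /ɖ/; /ʐ/ → [ʂ] before /ʃ/. In each pair only voicing changes, matching the following consonant, while place and manner stay constant.
/θ/ is a voiceless dental fricative. The following trigger /ʐ/ is voiced, so /θ/ must become voiced as well.
The voiced dental fricative is [ð], so /θ/ → [ð].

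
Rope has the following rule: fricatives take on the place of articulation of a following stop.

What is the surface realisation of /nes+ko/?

[nexko]

The rule targets /s/ (voiceless alveolar fricative), which sits before the trigger /k/ (velar).
A voiceless velar fricative is [x], so the surface segment is [x].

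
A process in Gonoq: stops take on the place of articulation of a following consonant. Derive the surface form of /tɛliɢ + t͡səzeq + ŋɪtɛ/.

/ɢ/ is a voiced uvular stop. The following trigger /t͡s/ is alveolar, so /ɢ/ must become alveolar as well.
A voiced alveolar stop is [d], so the surface segment is [d].
The same rule applies at the second boundary: /q/ → [k] next to /ŋ/.

[tɛlidt͡səzekŋɪtɛ]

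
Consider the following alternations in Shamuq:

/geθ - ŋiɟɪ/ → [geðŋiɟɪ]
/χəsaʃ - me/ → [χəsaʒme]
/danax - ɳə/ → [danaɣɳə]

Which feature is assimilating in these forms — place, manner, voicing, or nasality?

voicing

Comparing underlying and surface forms, /θ/ → [ð] is the alternation; the neighbouring /ŋ/ is constant.
The change voiceless → voiced matches the voicing of the following /ŋ/, identifying this as voicing assimilation.
The same holds elsewhere in the data: /ʃ/ → [ʒ] before /m/ (voiceless → voiced, matching voiced); /x/ → [ɣ] before /ɳ/ (voiceless → voiced, matching voiced) — only voicing changes, and always toward the following segment.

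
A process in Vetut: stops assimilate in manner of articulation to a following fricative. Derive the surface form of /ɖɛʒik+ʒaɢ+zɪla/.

[ɖɛʒixʒaʁzɪla]

/k/ is a voiceless velar stop. The following trigger /ʒ/ is a fricative, so /k/ must become a fricative as well.
Changing only its manner to fricative gives [x] — the voiceless velar fricative.
The same rule applies at the second boundary: /ɢ/ → [ʁ] next to /z/.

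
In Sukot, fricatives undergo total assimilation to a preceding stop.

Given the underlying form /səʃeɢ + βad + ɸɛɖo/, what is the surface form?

[səʃeɢɢaddɛɖo]

/β/ is the segment targeted by the rule; it sits immediately after /ɢ/, so it assimilates completely and surfaces as [ɢ].
At the second juncture, /ɸ/ likewise becomes [d] adjacent to /d/.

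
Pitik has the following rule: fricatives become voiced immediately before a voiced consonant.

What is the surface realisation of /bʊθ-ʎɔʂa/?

The rule targets /θ/ (voiceless dental fricative), which sits before the trigger /ʎ/ (voiced).
A voiced dental fricative is [ð], so the surface segment is [ð].

[bʊðʎɔʂa]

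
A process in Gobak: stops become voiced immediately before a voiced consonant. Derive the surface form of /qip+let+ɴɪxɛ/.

[qibledɴɪxɛ]

The rule targets /p/ (voiceless bilabial stop), which sits before the trigger /l/ (voiced).
Changing only its voicing to voiced gives [b] — the voiced bilabial stop.
At the second juncture, /t/ likewise becomes [d] adjacent to /ɴ/.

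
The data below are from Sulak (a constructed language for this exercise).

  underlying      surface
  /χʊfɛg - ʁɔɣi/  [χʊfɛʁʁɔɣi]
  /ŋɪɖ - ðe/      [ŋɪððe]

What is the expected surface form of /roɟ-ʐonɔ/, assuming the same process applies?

The data show regressive total assimilation (/g/ → [ʁ] before /ʁ/; /ɖ/ → [ð] before /ð/): in every case the target segment becomes identical to its following neighbour, copying more than a single feature.
/ɟ/ is the segment targeted by the rule; it sits immediately before /ʐ/, so it assimilates completely and surfaces as [ʐ].

[roʐʐonɔ]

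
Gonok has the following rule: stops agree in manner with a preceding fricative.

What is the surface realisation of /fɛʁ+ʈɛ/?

The rule targets /ʈ/ (voiceless retroflex stop), which sits after the trigger /ʁ/ (fricative).
A voiceless retroflex fricative is [ʂ], so the surface segment is [ʂ].

[fɛʁʂɛ]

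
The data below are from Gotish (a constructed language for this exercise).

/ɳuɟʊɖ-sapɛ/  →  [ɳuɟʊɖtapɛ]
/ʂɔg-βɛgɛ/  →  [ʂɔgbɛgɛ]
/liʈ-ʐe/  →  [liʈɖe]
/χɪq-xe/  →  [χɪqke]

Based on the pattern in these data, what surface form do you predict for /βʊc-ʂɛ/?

[βʊcʈɛ]

The data show progressive manner assimilation: /s/ → [t] after /ɖ/; /β/ → [b] after /g/; /ʐ/ → [ɖ] after /ʈ/; /x/ → [k] after /q/. In each pair only manner changes, matching the preceding consonant, while place and voice stay constant.
/ʂ/ is a voiceless retroflex fricative. The preceding trigger /c/ is a stop, so /ʂ/ must become a stop as well.
The voiceless retroflex stop is [ʈ], so /ʂ/ → [ʈ].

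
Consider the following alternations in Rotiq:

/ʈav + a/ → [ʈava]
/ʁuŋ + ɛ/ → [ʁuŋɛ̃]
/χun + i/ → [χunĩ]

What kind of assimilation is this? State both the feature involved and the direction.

The vowel /ɛ/ surfaces as nasalised [ɛ̃] next to the preceding nasal /ŋ/ — it has acquired the [+nasal] feature of its neighbour.
The other form shows the same pattern: /i/ → [ĩ] after /n/ — each time a vowel is nasalised next to a preceding nasal.
No change occurs in [ʈava] because the vowel at the boundary is adjacent to an oral consonant, not a nasal (/a/ next to /v/).
Because the conditioning nasal is to the left of the vowel that changes, the process is progressive (perseverative).

progressive nasality assimilation (vowel nasalisation)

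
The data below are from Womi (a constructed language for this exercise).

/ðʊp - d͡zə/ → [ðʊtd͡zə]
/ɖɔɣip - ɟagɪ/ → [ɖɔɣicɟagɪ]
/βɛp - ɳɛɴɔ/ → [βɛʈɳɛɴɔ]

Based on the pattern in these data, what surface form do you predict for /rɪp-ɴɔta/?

The data show regressive place assimilation: /p/ → [t] before /d͡z/; /p/ → [c] before /ɟ/; /p/ → [ʈ] before /ɳ/. In each pair only place changes, matching the following consonant, while manner and voice stay constant.
The rule targets /p/ (voiceless bilabial stop), which sits before the trigger /ɴ/ (uvular).
Changing only its place to uvular gives [q] — the voiceless uvular stop.

[rɪqɴɔta]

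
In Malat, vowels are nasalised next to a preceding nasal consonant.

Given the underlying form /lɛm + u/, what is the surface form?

[lɛmũ]

The vowel /u/ is adjacent to the preceding nasal /m/, so it acquires [+nasal] and surfaces as [ũ].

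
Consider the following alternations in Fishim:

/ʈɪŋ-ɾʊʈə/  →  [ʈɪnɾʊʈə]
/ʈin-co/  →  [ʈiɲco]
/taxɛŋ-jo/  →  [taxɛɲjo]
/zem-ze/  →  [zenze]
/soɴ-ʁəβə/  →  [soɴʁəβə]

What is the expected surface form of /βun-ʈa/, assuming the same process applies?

The data show regressive place assimilation: /ŋ/ → [n] before /ɾ/; /n/ → [ɲ] before /c/; /ŋ/ → [ɲ] before /j/; /m/ → [n] before /z/. In each pair only place changes, matching the following consonant, while manner and voice stay constant.
No alternation appears in [soɴʁəβə]: there the adjacent consonants already agree in place (/ɴ/ and /ʁ/ are both uvular), so this form is consistent with the same rule.
The rule targets /n/ (voiced alveolar nasal), which sits before the trigger /ʈ/ (retroflex).
Changing only its place to retroflex gives [ɳ] — the voiced retroflex nasal.

[βuɳʈa]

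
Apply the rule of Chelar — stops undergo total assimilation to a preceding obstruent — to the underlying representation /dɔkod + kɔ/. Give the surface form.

[dɔkoddɔ]

/k/ is the segment targeted by the rule; it sits immediately after /d/, so it assimilates completely and surfaces as [d].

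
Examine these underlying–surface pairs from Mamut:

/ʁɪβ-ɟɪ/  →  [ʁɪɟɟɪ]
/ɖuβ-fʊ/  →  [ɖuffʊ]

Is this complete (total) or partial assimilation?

Comparing underlying and surface forms, /β/ → [ɟ] is the alternation; the neighbouring /ɟ/ is constant.
The output [ɟ] is identical to the trigger /ɟ/ — every feature (place, manner, voicing) has been copied — so this is total assimilation.
The other form behaves the same way: /β/ → [f] before /f/ — in each case the output is a copy of the following consonant.

total assimilation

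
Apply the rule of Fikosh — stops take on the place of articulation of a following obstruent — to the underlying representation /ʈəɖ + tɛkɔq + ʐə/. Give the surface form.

The rule targets /ɖ/ (voiced retroflex stop), which sits before the trigger /t/ (alveolar).
The voiced alveolar stop is [d], so /ɖ/ → [d].
At the second juncture, /q/ likewise becomes [ʈ] adjacent to /ʐ/.

[ʈədtɛkɔʈʐə]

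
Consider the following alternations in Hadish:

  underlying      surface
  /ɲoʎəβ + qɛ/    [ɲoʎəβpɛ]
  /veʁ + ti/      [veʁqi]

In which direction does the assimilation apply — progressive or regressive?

progressive

Comparing underlying and surface forms, /q/ → [p] is the alternation; the neighbouring /β/ is constant.
/q/ is uvular while /β/ is bilabial; the output [p] is bilabial, matching the trigger — so the feature that spreads is place.
Checking the remaining alternation: /t/ → [q] after /ʁ/ (alveolar → uvular, matching uvular) — only place changes, and always toward the preceding segment.
The trigger is the preceding segment, so the direction is progressive (perseverative).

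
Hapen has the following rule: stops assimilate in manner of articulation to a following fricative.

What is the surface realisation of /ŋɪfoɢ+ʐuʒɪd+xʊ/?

/ɢ/ is a voiced uvular stop. The following trigger /ʐ/ is a fricative, so /ɢ/ must become a fricative as well.
Changing only its manner to fricative gives [ʁ] — the voiced uvular fricative.
At the second juncture, /d/ likewise becomes [z] adjacent to /x/.

[ŋɪfoʁʐuʒɪzxʊ]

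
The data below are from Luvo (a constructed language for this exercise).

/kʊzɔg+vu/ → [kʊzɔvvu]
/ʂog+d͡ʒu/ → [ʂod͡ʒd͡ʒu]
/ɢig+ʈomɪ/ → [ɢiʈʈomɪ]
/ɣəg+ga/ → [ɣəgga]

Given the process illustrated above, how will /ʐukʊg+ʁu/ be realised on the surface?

[ʐukʊʁʁu]

The data show regressive total assimilation (/g/ → [v] before /v/; /g/ → [d͡ʒ] before /d͡ʒ/; /g/ → [ʈ] before /ʈ/): in every case the target segment becomes identical to its following neighbour, copying more than a single feature.
In [ɣəgga] the two consonants at the boundary are already identical (/g/ + /g/), so the rule applies vacuously and nothing changes.
/g/ is the segment targeted by the rule; it sits immediately before /ʁ/, so it assimilates completely and surfaces as [ʁ].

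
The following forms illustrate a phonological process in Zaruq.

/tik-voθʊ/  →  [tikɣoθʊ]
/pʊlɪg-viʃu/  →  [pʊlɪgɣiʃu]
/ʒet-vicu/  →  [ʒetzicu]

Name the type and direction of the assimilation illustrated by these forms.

progressive place assimilation

Underlying /v/ is realised as [ɣ] next to /k/; /k/ itself does not change.
/v/ is labiodental while /k/ is velar; the output [ɣ] is velar, matching the trigger — so the feature that spreads is place.
Manner and voice are unchanged, so the assimilation is partial, not total.
The same holds elsewhere in the data: /v/ → [ɣ] after /g/ (labiodental → velar, matching velar); /v/ → [z] after /t/ (labiodental → alveolar, matching alveolar) — only place changes, and always toward the preceding segment.
The trigger is the preceding segment, so the direction is progressive (perseverative).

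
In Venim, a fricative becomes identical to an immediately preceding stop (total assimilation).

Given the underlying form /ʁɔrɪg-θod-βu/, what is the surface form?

[ʁɔrɪggoddu]

/θ/ is the segment targeted by the rule; it sits immediately after /g/, so it assimilates completely and surfaces as [g].
The same rule applies at the second boundary: /β/ → [d] next to /d/.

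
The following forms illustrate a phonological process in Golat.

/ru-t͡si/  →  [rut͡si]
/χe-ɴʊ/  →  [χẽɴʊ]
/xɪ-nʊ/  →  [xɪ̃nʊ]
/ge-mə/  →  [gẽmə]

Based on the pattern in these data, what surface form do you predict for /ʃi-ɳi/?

The data show regressive nasality assimilation (vowel nasalisation): /e/ → [ẽ] before /ɴ/; /ɪ/ → [ɪ̃] before /n/; /e/ → [ẽ] before /m/ — a vowel is nasalised by an immediately following nasal consonant.
No change occurs in [rut͡si] because the vowel at the boundary is adjacent to an oral consonant, not a nasal (/u/ next to /t͡s/).
The vowel /i/ is adjacent to the following nasal /ɳ/, so it acquires [+nasal] and surfaces as [ĩ].

[ʃĩɳi]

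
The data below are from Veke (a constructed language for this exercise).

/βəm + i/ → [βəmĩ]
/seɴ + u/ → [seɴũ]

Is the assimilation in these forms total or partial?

partial assimilation

The vowel /i/ surfaces as nasalised [ĩ] next to the preceding nasal /m/ — it has acquired the [+nasal] feature of its neighbour.
Likewise in the remaining data: /u/ → [ũ] after /ɴ/ — each time a vowel is nasalised next to a preceding nasal.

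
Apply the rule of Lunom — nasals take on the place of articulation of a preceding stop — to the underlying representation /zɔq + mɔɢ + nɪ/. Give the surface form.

[zɔqɴɔɢɴɪ]

The rule targets /m/ (voiced bilabial nasal), which sits after the trigger /q/ (uvular).
A voiced uvular nasal is [ɴ], so the surface segment is [ɴ].
At the second juncture, /n/ likewise becomes [ɴ] adjacent to /ɢ/.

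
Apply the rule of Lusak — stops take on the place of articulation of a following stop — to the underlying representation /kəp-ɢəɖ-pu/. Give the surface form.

The rule targets /p/ (voiceless bilabial stop), which sits before the trigger /ɢ/ (uvular).
Changing only its place to uvular gives [q] — the voiceless uvular stop.
At the second juncture, /ɖ/ likewise becomes [b] adjacent to /p/.

[kəqɢəbpu]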